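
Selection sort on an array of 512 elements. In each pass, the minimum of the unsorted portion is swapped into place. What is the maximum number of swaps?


Selection sort performs one swap per pass:
  Pass 1: find min in positions 0 to 511, swap with position 0
  Pass 2: find min in positions 1 to 511, swap with position 1
  Pass 3: find min in positions 2 to 511, swap with position 2
  Pass 4: find min in positions 3 to 511, swap with position 3
  Pass 5: find min in positions 4 to 511, swap with position 4
  ... (506 more passes)
Total passes (and swaps) = n - 1 = 512 - 1 = 511


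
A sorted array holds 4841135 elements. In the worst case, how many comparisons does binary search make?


Halving sequence: 4841135 -> 2420567 -> 1210283 -> 605141 -> 302570 -> 151285 -> 75642 -> 37821 -> 18910 -> 9455 -> 4727 -> 2363 -> 1181 -> 590 -> 295 -> 147 -> 73 -> 36 -> 18 -> 9 -> 4 -> 2 -> 1
Number of halvings = 22
Max comparisons = 22 + 1 = 23


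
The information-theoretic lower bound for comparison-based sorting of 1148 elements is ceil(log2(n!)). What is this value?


A binary decision tree of height h has at most 2^h leaves and needs at least n! of them, so h >= ceil(log2(n!)).
1148! is far too large to multiply out, so use Stirling's series:
  ln(n!) ~ n ln n - n + (1/2) ln(2 pi n) + 1/(12n)  (error below 1/(360 n^3), negligible here)
  ln(1148) = 7.0457766
  n ln n = 1148 * 7.0457766 = 8088.5515
  (1/2) ln(2 pi * 1148) = (1/2) ln(7213.0967) = 4.4418
  1/(12*1148) = 0.0001
  ln(1148!) ~ 8088.5515 - 1148 + 4.4418 + 0.0001 = 6944.9934
Convert to base 2: log2(1148!) = 6944.9934 / ln 2 = 6944.9934 / 0.69314718 = 10019.5075
ceil(10019.5075) = 10020


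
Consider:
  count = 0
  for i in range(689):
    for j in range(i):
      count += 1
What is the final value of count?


For each i, the inner loop runs i times:
  i=0: inner runs 0 times
  i=1: inner runs 1 time
  i=2: inner runs 2 times
  i=3: inner runs 3 times
  i=4: inner runs 4 times
  i=5: inner runs 5 times
  i=6: inner runs 6 times
  i=7: inner runs 7 times
  ...
Total = 0 + 1 + 2 + ... + 688 = 689*(689-1)/2 = 237016


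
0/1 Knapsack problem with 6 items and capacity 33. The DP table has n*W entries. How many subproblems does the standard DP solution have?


The DP table is indexed by (item, capacity).
Rows: 6 items
Columns: 33 capacity values (1 to W)
Total subproblems = 6 * 33 = 198


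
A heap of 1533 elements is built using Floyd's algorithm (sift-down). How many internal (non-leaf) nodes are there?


Leaf nodes occupy roughly half the array.
Sift-down is called for each internal node, starting from the last one.
Internal nodes = floor(n/2) = floor(1533/2) = 766


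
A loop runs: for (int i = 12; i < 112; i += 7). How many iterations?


Loop starts at i = 12, increments by 7, stops when i >= 112.
Number of iterations = ceil((112 - 12) / 7)
= ceil(100 / 7)
= 15


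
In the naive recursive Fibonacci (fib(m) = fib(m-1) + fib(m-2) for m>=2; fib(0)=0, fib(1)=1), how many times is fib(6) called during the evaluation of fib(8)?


Let N(m) = number of times fib(m) is called while evaluating fib(8).
N(8) = 1 (the initial call).
N(7) = 1 (only fib(8) calls it).
For 1 <= m <= 6: fib(m) is called by fib(m+1) and fib(m+2), so
  N(m) = N(m+1) + N(m+2).
fib(0) is called only by fib(2), so N(0) = N(2).
Walk down from m=8:
  N(8)=1, N(7)=1, N(6)=2
N(6) = 2


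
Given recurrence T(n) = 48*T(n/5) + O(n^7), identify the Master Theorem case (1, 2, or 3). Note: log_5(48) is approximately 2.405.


Master Theorem parameters: a=48, b=5, c=7
log_b(a) = 2.405
Compare b^c with a: 5^7 = 78125 > 48, so c > log_b(a).
Comparing c=7 vs log_b(a)=2.405:
7 > 2.405 => Case 3
Result: T(n) = O(n^7)
Master Theorem case = 3


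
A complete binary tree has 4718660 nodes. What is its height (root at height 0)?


In a complete binary tree, level k holds nodes 2^k .. 2^(k+1)-1 (1-indexed).
Height = floor(log2(n)) = floor(log2(4718660)) = 22
Check: 2^22 = 4194304 <= 4718660 < 8388608 = 2^23


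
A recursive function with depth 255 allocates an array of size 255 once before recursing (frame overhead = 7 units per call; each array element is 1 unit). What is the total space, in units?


Array allocation: 255 units (allocated once)
Stack frames: 255 deep * 7 per frame = 1785 units
Total = 255 + 1785 = 2040


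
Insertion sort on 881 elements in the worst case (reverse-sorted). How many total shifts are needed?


In the worst case (reverse-sorted), each element shifts past all previous:
  Element 1: 1 shifts
  Element 2: 2 shifts
  Element 3: 3 shifts
  Element 4: 4 shifts
  Element 5: 5 shifts
  ...
  Element 880: 880 shifts
Total = 1 + 2 + ... + 880
= 881*(881-1)/2 = 387640


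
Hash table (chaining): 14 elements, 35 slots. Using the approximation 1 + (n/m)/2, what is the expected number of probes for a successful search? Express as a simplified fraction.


Computing expected probes:
alpha = 14/35
= 1 + alpha/2
= 1 + 14/(2*35)
= (2*35 + 14) / (2*35)
= 84/70 = 6/5


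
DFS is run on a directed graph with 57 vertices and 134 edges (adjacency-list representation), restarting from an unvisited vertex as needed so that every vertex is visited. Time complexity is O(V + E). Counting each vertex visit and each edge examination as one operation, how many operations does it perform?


A full DFS traversal processes each vertex exactly once (push/pop on stack).
Each directed edge is examined once.
V = 57, E = 134
V + E = 191


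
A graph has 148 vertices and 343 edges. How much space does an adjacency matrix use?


Adjacency matrix: V x V grid of entries
Space = V^2 = 148^2 = 148 * 148 = 21904


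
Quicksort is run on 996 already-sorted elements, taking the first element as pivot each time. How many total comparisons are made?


Sum of comparisons per partition:
995 + 994 + ... + 1 + 0
= 996 * (996 - 1) / 2
= 996 * 995 / 2
= 495510


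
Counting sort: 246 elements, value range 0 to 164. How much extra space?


n = 246 (output array)
k = 165 (count array for 165 distinct values)
Extra space = 246 + 165 = 411


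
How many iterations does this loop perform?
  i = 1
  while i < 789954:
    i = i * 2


The loop variable doubles each iteration:
i = 1 -> 2 -> 4 -> 8 -> 16 -> 32 -> 64 -> 128 -> 256 -> 512 -> 1024 -> 2048 -> 4096 -> 8192 -> 16384 -> 32768 -> 65536 -> 131072 -> 262144 -> 524288 -> 1048576 (stop, 1048576 >= 789954)
Number of doublings = ceil(log2(789954)) = 20


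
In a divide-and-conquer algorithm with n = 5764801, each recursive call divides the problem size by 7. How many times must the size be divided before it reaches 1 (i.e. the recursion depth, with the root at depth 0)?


Number of divisions = log_7(5764801)
Sizes: 5764801 -> 823543 -> 117649 -> 16807 -> 2401 -> 343 -> 49 -> 7 -> 1 (8 divisions)
Recursion depth = 8


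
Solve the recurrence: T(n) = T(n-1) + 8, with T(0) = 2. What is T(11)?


Unrolling the recurrence:
T(11) = T(10) + 8
       = T(9) + 8 + 8
       = T(8) + 8*3
       ...
       = T(0) + 8*11
       = 2 + 88 = 90


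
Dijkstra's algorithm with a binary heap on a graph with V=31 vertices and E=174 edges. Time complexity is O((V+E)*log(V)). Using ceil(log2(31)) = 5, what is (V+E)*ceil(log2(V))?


Dijkstra with a binary heap: each vertex is extracted once, each edge may relax once.
Each heap operation costs O(log V).
V + E = 31 + 174 = 205
ceil(log2(31)) = 5 (since 2^4 = 16 < 31 <= 32 = 2^5)
Total heap work = (V+E) * ceil(log2(V)) = 205 * 5 = 1025


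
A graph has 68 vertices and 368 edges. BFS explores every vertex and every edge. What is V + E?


A full BFS traversal dequeues each vertex once and examines each edge once.
Vertex visits: 68
Edge visits: 368
V + E = 68 + 368 = 436


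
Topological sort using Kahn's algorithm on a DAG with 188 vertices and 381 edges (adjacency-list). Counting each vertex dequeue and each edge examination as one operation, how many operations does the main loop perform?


Kahn's algorithm:
  1. Compute in-degrees: O(V + E)
  2. Process queue: each vertex dequeued once (O(V))
     each edge examined once (O(E))
Total = V + E = 188 + 381 = 569


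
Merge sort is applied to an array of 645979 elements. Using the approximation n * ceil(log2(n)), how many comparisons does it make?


Merge sort divides the array into halves recursively.
Number of levels = ceil(log2(645979)) = 20
At each level, approximately n = 645979 comparisons are needed for merging.
Total comparisons ~ n * ceil(log2(n)) = 645979 * 20 = 12919580


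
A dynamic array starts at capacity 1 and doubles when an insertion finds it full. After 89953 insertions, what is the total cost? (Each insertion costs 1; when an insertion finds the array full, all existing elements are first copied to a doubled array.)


Insertion cost: 89953 (one per element)
Resizes occur just before inserting elements 2, 3, 5, 9, ...
Elements copied at each resize: 1 + 2 + 4 + 8 + 16 + 32 + 64 + 128 + 256 + 512 + 1024 + 2048 + 4096 + 8192 + 16384 + 32768 + 65536
Sum of copies = 131071 (geometric series: 2^k - 1)
Total = 89953 + 131071 = 221024


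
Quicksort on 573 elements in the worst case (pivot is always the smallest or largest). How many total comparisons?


In the worst case, each partition step picks the worst pivot:
  Partition 1: 572 comparisons (n-1 elements to compare)
  Partition 2: 571 comparisons
  Partition 3: 570 comparisons
  Partition 4: 569 comparisons
  Partition 5: 568 comparisons
  ...
  Last partition: 0 comparisons
Total = (n-1) + (n-2) + ... + 1 + 0 = n*(n-1)/2
= 573*572/2 = 163878


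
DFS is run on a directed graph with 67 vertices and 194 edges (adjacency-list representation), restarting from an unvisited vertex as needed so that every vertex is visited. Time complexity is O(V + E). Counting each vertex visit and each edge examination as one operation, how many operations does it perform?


A full DFS traversal processes each vertex exactly once (push/pop on stack).
Each directed edge is examined once.
V = 67, E = 194
V + E = 261


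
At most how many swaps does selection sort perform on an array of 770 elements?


Each of the 769 passes places one element in its final position.
Pass 1: swap minimum into position 0
Pass 2: swap minimum of remaining into position 1
...
Pass 769: last two elements, one swap
Maximum swaps = 770 - 1 = 769


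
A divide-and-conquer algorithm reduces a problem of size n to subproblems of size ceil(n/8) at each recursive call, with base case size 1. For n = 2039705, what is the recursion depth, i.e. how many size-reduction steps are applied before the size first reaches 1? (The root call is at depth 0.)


Each step divides the size by 8 (rounding up); after k steps the size is ceil(n/8^k), which equals 1 exactly when 8^k >= n.
So the depth is the smallest k with 8^k >= 2039705, i.e. ceil(log_8(2039705)).
8^6 = 262144 < 2039705 <= 2097152 = 8^7
Recursion depth = 7


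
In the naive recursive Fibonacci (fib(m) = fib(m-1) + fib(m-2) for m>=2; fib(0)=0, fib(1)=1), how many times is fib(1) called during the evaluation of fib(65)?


Let N(m) = number of times fib(m) is called while evaluating fib(65).
N(65) = 1 (the initial call).
N(64) = 1 (only fib(65) calls it).
For 1 <= m <= 63: fib(m) is called by fib(m+1) and fib(m+2), so
  N(m) = N(m+1) + N(m+2).
fib(0) is called only by fib(2), so N(0) = N(2).
Walk down from m=65:
  N(65)=1, N(64)=1, N(63)=2, N(62)=3, N(61)=5, N(60)=8, N(59)=13, N(58)=21, N(57)=34, N(56)=55, N(55)=89, N(54)=144, N(53)=233, N(52)=377, N(51)=610, N(50)=987, N(49)=1597, N(48)=2584, N(47)=4181, N(46)=6765, N(45)=10946, N(44)=17711, N(43)=28657, N(42)=46368, N(41)=75025, N(40)=121393, N(39)=196418, N(38)=317811, N(37)=514229, N(36)=832040, N(35)=1346269, N(34)=2178309, N(33)=3524578, N(32)=5702887, N(31)=9227465, N(30)=14930352, N(29)=24157817, N(28)=39088169, N(27)=63245986, N(26)=102334155, N(25)=165580141, N(24)=267914296, N(23)=433494437, N(22)=701408733, N(21)=1134903170, N(20)=1836311903, N(19)=2971215073, N(18)=4807526976, N(17)=7778742049, N(16)=12586269025, N(15)=20365011074, N(14)=32951280099, N(13)=53316291173, N(12)=86267571272, N(11)=139583862445, N(10)=225851433717, N(9)=365435296162, N(8)=591286729879, N(7)=956722026041, N(6)=1548008755920, N(5)=2504730781961, N(4)=4052739537881, N(3)=6557470319842, N(2)=10610209857723, N(1)=17167680177565
N(1) = 17167680177565


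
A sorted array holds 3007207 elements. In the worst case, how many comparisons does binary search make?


Halving sequence: 3007207 -> 1503603 -> 751801 -> 375900 -> 187950 -> 93975 -> 46987 -> 23493 -> 11746 -> 5873 -> 2936 -> 1468 -> 734 -> 367 -> 183 -> 91 -> 45 -> 22 -> 11 -> 5 -> 2 -> 1
Number of halvings = 21
Max comparisons = 21 + 1 = 22


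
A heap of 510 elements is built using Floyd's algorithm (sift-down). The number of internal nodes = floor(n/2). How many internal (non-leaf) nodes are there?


Leaf nodes occupy roughly half the array.
Sift-down is called for each internal node, starting from the last one.
Internal nodes = floor(n/2) = floor(510/2) = 255


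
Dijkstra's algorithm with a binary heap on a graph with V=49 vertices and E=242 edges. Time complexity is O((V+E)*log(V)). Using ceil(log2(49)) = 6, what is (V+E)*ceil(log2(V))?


Dijkstra with a binary heap: each vertex is extracted once, each edge may relax once.
Each heap operation costs O(log V).
V + E = 49 + 242 = 291
ceil(log2(49)) = 6 (since 2^5 = 32 < 49 <= 64 = 2^6)
Total heap work = (V+E) * ceil(log2(V)) = 291 * 6 = 1746


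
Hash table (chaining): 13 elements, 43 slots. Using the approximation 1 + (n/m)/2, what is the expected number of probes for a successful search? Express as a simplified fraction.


Computing expected probes:
alpha = 13/43
= 1 + alpha/2
= 1 + 13/(2*43)
= (2*43 + 13) / (2*43)
= 99/86


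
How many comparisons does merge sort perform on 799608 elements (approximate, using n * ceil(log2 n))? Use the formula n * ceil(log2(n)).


Recursion depth: ceil(log2(799608)) = 20
Each recursion level merges n = 799608 elements
Total = 799608 * 20 = 15992160


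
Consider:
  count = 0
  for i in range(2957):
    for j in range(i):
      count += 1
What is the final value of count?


For each i, the inner loop runs i times:
  i=0: inner runs 0 times
  i=1: inner runs 1 time
  i=2: inner runs 2 times
  i=3: inner runs 3 times
  i=4: inner runs 4 times
  i=5: inner runs 5 times
  i=6: inner runs 6 times
  i=7: inner runs 7 times
  ...
Total = 0 + 1 + 2 + ... + 2956 = 2957*(2957-1)/2 = 4370446


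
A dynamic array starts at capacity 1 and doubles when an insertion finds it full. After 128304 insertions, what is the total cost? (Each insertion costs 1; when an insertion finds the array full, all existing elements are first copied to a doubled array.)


Insertion cost: 128304 (one per element)
Resizes occur just before inserting elements 2, 3, 5, 9, ...
Elements copied at each resize: 1 + 2 + 4 + 8 + 16 + 32 + 64 + 128 + 256 + 512 + 1024 + 2048 + 4096 + 8192 + 16384 + 32768 + 65536
Sum of copies = 131071 (geometric series: 2^k - 1)
Total = 128304 + 131071 = 259375


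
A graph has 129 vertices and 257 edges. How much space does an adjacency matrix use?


Adjacency matrix: V x V grid of entries
Space = V^2 = 129^2 = 129 * 129 = 16641


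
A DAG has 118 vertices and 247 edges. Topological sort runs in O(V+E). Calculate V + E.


V = 118 (vertex processing)
E = 247 (edge processing)
V + E = 118 + 247 = 365


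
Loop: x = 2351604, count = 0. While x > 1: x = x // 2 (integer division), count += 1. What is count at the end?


The variable x halves each step:
x = 2351604 -> 1175802 -> 587901 -> 293950 -> 146975 -> 73487 -> 36743 -> 18371 -> 9185 -> 4592 -> 2296 -> 1148 -> 574 -> 287 -> 143 -> 71 -> 35 -> 17 -> 8 -> 4 -> 2 -> 1
Number of halvings = floor(log2(2351604)) = 21


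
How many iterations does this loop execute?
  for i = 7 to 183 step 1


The loop variable i takes values starting at 7 and increments by 1 each iteration.
Sequence: i = 7, 8, 9, 10, 11, 12, 13, 14, 15, ...
The upper bound 183 is inclusive, so the count is floor((last - first) / step) + 1:
floor((183 - 7) / 1) + 1 = floor(176/1) + 1 = 176 + 1 = 177


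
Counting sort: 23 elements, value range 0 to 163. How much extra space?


n = 23 (output array)
k = 164 (count array for 164 distinct values)
Extra space = 23 + 164 = 187


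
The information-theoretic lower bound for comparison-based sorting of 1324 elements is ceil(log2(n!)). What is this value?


A binary decision tree of height h has at most 2^h leaves and needs at least n! of them, so h >= ceil(log2(n!)).
1324! is far too large to multiply out, so use Stirling's series:
  ln(n!) ~ n ln n - n + (1/2) ln(2 pi n) + 1/(12n)  (error below 1/(360 n^3), negligible here)
  ln(1324) = 7.1884127
  n ln n = 1324 * 7.1884127 = 9517.4584
  (1/2) ln(2 pi * 1324) = (1/2) ln(8318.9373) = 4.5131
  1/(12*1324) = 0.0001
  ln(1324!) ~ 9517.4584 - 1324 + 4.5131 + 0.0001 = 8197.9716
Convert to base 2: log2(1324!) = 8197.9716 / ln 2 = 8197.9716 / 0.69314718 = 11827.1730
ceil(11827.1730) = 11828


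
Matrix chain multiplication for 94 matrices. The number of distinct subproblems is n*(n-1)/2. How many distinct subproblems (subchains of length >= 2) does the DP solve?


Subproblems are indexed by (i, j) where i < j.
Number of such pairs = n*(n-1)/2
= 94 * 93 / 2
= 4371


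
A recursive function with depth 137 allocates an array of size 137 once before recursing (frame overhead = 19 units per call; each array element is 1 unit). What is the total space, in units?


Array allocation: 137 units (allocated once)
Stack frames: 137 deep * 19 per frame = 2603 units
Total = 137 + 2603 = 2740


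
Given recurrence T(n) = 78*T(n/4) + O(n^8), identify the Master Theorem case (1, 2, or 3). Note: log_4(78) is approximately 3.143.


Master Theorem parameters: a=78, b=4, c=8
log_b(a) = 3.143
Compare b^c with a: 4^8 = 65536 > 78, so c > log_b(a).
Comparing c=8 vs log_b(a)=3.143:
8 > 3.143 => Case 3
Result: T(n) = O(n^8)
Master Theorem case = 3


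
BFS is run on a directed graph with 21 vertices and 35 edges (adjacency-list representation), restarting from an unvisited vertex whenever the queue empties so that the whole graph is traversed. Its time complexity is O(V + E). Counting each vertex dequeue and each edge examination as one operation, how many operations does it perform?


A full BFS traversal dequeues each vertex exactly once and examines each directed edge exactly once.
V = 21 (vertex processing cost)
E = 35 (edge examination cost)
Total operations proportional to V + E = 21 + 35 = 56


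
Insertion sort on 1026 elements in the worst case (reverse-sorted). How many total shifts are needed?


In the worst case (reverse-sorted), each element shifts past all previous:
  Element 1: 1 shifts
  Element 2: 2 shifts
  Element 3: 3 shifts
  Element 4: 4 shifts
  Element 5: 5 shifts
  ...
  Element 1025: 1025 shifts
Total = 1 + 2 + ... + 1025
= 1026*(1026-1)/2 = 525825


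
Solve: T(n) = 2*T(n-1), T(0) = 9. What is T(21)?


Unrolling:
T(21) = 2*T(20) = 2^2*T(19) = ... = 2^21*T(0)
= 2^21 * 9
= 2097152 * 9 = 18874368


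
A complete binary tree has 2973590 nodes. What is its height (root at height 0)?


In a complete binary tree, level k holds nodes 2^k .. 2^(k+1)-1 (1-indexed).
Height = floor(log2(n)) = floor(log2(2973590)) = 21
Check: 2^21 = 2097152 <= 2973590 < 4194304 = 2^22


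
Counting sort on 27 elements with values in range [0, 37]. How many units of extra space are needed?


Output array size: 27 (to store sorted result)
Count array size: 38 (one slot per possible value, range 0 to 37)
Total extra space = 27 + 38 = 65


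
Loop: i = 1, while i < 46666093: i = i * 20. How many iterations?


i multiplies by 20 each step:
i = 1 -> 20 -> 400 -> 8000 -> 160000 -> 3200000 -> 64000000 (stop)
Iterations = ceil(log_20(46666093)) = 6


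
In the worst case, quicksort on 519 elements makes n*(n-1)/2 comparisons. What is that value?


Sum of comparisons per partition:
518 + 517 + ... + 1 + 0
= 519 * (519 - 1) / 2
= 519 * 518 / 2
= 134421


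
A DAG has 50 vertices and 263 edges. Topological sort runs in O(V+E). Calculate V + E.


V = 50 (vertex processing)
E = 263 (edge processing)
V + E = 50 + 263 = 313


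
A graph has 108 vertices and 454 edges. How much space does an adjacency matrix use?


Adjacency matrix: V x V grid of entries
Space = V^2 = 108^2 = 108 * 108 = 11664


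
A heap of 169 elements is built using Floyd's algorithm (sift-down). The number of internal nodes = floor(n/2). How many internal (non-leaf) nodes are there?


Leaf nodes occupy roughly half the array.
Sift-down is called for each internal node, starting from the last one.
Internal nodes = floor(n/2) = floor(169/2) = 84


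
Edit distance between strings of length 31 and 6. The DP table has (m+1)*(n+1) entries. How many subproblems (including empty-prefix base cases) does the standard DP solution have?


The table includes base cases (empty prefixes).
Rows: (m+1) = 32
Columns: (n+1) = 7
Total = 32 * 7 = 224


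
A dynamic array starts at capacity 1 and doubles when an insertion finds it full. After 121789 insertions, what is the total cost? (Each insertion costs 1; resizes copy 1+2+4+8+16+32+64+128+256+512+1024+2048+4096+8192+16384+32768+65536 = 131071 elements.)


Insertion cost: 121789 (one per element)
Resizes occur just before inserting elements 2, 3, 5, 9, ...
Elements copied at each resize: 1 + 2 + 4 + 8 + 16 + 32 + 64 + 128 + 256 + 512 + 1024 + 2048 + 4096 + 8192 + 16384 + 32768 + 65536
Sum of copies = 131071 (geometric series: 2^k - 1)
Total = 121789 + 131071 = 252860


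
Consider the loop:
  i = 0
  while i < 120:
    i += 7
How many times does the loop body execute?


Starting at i = 0, each iteration adds 7.
Iterations until i >= 120:
  Iteration 1: i = 0 -> i = 7
  Iteration 2: i = 7 -> i = 14
  Iteration 3: i = 14 -> i = 21
  Iteration 4: i = 21 -> i = 28
  Iteration 5: i = 28 -> i = 35
  Iteration 6: i = 35 -> i = 42
  Iteration 7: i = 42 -> i = 49
  Iteration 8: i = 49 -> i = 56
  ... continuing ...
Total iterations = ceil(120/7) = 18


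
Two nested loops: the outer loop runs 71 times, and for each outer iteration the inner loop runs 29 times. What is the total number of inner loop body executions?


Outer loop: 71 iterations
Inner loop: 29 iterations per outer iteration
Total = 71 * 29 = 2059


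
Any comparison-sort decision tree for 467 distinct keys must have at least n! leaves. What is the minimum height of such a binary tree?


A binary decision tree of height h has at most 2^h leaves and needs at least n! of them, so h >= ceil(log2(n!)).
467! is far too large to multiply out, so use Stirling's series:
  ln(n!) ~ n ln n - n + (1/2) ln(2 pi n) + 1/(12n)  (error below 1/(360 n^3), negligible here)
  ln(467) = 6.1463293
  n ln n = 467 * 6.1463293 = 2870.3358
  (1/2) ln(2 pi * 467) = (1/2) ln(2934.2475) = 3.9921
  1/(12*467) = 0.0002
  ln(467!) ~ 2870.3358 - 467 + 3.9921 + 0.0002 = 2407.3281
Convert to base 2: log2(467!) = 2407.3281 / ln 2 = 2407.3281 / 0.69314718 = 3473.0403
ceil(3473.0403) = 3474


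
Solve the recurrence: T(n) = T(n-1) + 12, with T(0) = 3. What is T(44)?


Unrolling the recurrence:
T(44) = T(43) + 12
       = T(42) + 12 + 12
       = T(41) + 12*3
       ...
       = T(0) + 12*44
       = 3 + 528 = 531


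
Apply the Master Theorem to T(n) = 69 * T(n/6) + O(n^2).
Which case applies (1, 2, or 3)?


The Master Theorem: T(n) = a*T(n/b) + O(n^c)
  a = 69, b = 6, c = 2
log_b(a) = log_6(69) ~ 2.363
Compare b^c with a: 6^2 = 36 < 69, so c < log_b(a).
Since c < log_b(a), Case 1 applies.
T(n) = O(n^(log_6 69)) ~ O(n^2.363)
Master Theorem case = 1


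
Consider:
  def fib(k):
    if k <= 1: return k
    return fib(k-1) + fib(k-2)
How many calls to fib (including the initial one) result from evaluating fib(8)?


Let C(m) = total calls to evaluate fib(m). Then C(0)=C(1)=1, and
C(m) = 1 + C(m-1) + C(m-2) for m >= 2.
Build the table (each entry = 1 + previous two):
  C(0) = 1
  C(1) = 1
  C(2) = 1 + 1 + 1 = 3
  C(3) = 1 + 3 + 1 = 5
  C(4) = 1 + 5 + 3 = 9
  C(5) = 1 + 9 + 5 = 15
  C(6) = 1 + 15 + 9 = 25
  C(7) = 1 + 25 + 15 = 41
  C(8) = 1 + 41 + 25 = 67
Total calls for fib(8) = 67


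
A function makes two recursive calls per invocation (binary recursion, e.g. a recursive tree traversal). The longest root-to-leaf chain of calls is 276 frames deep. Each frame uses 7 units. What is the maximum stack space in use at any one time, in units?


Binary recursion: the two calls run one after the other, so only one root-to-leaf chain of frames is on the stack at a time.
Maximum depth (longest chain) = 276 frames
Each frame = 7 units
Max stack space = 276 * 7 = 1932


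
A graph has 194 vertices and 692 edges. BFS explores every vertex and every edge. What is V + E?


A full BFS traversal dequeues each vertex once and examines each edge once.
Vertex visits: 194
Edge visits: 692
V + E = 194 + 692 = 886


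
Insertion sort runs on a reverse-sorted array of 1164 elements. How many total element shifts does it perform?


Sum of shifts = 1 + 2 + 3 + ... + 1163
= 1164 * 1163 / 2
= 1353732 / 2
= 676866


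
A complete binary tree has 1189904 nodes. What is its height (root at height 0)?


In a complete binary tree, level k holds nodes 2^k .. 2^(k+1)-1 (1-indexed).
Height = floor(log2(n)) = floor(log2(1189904)) = 20
Check: 2^20 = 1048576 <= 1189904 < 2097152 = 2^21


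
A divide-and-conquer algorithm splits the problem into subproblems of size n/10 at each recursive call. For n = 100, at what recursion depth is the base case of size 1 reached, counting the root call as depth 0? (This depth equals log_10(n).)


At each depth, the problem size is divided by 10:
  Depth 0: problem size = 100
  Depth 1: problem size = 10
  Depth 2: problem size = 1 (base case)
The base case is reached at depth log_10(100) = 2 (the tree has 3 levels counting depth 0, but the depth asked for is 2).
Recursion depth = 2


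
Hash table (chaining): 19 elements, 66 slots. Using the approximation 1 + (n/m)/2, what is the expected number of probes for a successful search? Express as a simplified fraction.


Computing expected probes:
alpha = 19/66
= 1 + alpha/2
= 1 + 19/(2*66)
= (2*66 + 19) / (2*66)
= 151/132


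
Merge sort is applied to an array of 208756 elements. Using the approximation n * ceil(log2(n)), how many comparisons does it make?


Merge sort divides the array into halves recursively.
Number of levels = ceil(log2(208756)) = 18
At each level, approximately n = 208756 comparisons are needed for merging.
Total comparisons ~ n * ceil(log2(n)) = 208756 * 18 = 3757608


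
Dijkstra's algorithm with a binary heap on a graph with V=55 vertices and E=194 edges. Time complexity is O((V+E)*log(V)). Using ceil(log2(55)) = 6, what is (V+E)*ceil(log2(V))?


Dijkstra with a binary heap: each vertex is extracted once, each edge may relax once.
Each heap operation costs O(log V).
V + E = 55 + 194 = 249
ceil(log2(55)) = 6 (since 2^5 = 32 < 55 <= 64 = 2^6)
Total heap work = (V+E) * ceil(log2(V)) = 249 * 6 = 1494


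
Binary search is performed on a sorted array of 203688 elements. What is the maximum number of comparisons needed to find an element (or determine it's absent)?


Binary search halves the search space each comparison:
  Step 1: search space = 203688 -> 101844
  Step 2: search space = 101844 -> 50922
  Step 3: search space = 50922 -> 25461
  Step 4: search space = 25461 -> 12730
  Step 5: search space = 12730 -> 6365
  Step 6: search space = 6365 -> 3182
  Step 7: search space = 3182 -> 1591
  Step 8: search space = 1591 -> 795
  Step 9: search space = 795 -> 397
  Step 10: search space = 397 -> 198
  Step 11: search space = 198 -> 99
  Step 12: search space = 99 -> 49
  Step 13: search space = 49 -> 24
  Step 14: search space = 24 -> 12
  Step 15: search space = 12 -> 6
  Step 16: search space = 6 -> 3
  Step 17: search space = 3 -> 1
  Step 18: search space = 1 (final check)
Maximum comparisons = floor(log2(203688)) + 1 = 17 + 1 = 18


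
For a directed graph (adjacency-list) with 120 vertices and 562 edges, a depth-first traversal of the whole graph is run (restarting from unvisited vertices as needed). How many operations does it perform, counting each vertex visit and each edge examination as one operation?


A full DFS traversal visits each vertex once and examines each edge once.
V = 120
E = 562
Sum = 120 + 562 = 682


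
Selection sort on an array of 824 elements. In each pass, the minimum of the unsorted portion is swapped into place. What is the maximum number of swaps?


Selection sort performs one swap per pass:
  Pass 1: find min in positions 0 to 823, swap with position 0
  Pass 2: find min in positions 1 to 823, swap with position 1
  Pass 3: find min in positions 2 to 823, swap with position 2
  Pass 4: find min in positions 3 to 823, swap with position 3
  Pass 5: find min in positions 4 to 823, swap with position 4
  ... (818 more passes)
Total passes (and swaps) = n - 1 = 824 - 1 = 823


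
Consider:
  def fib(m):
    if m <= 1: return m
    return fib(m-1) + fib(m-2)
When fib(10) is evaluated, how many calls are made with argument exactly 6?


Let N(m) = number of times fib(m) is called while evaluating fib(10).
N(10) = 1 (the initial call).
N(9) = 1 (only fib(10) calls it).
For 1 <= m <= 8: fib(m) is called by fib(m+1) and fib(m+2), so
  N(m) = N(m+1) + N(m+2).
fib(0) is called only by fib(2), so N(0) = N(2).
Walk down from m=10:
  N(10)=1, N(9)=1, N(8)=2, N(7)=3, N(6)=5
N(6) = 5


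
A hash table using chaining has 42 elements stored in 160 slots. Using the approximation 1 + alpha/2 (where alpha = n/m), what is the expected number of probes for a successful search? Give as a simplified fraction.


Load factor alpha = n/m = 42/160
Expected probes = 1 + alpha/2 = 1 + 42/(2*160)
= 1 + 42/320
= 320/320 + 42/320
= 362/320
Simplify: 181/160


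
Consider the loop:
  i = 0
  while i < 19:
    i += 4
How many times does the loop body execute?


Starting at i = 0, each iteration adds 4.
Iterations until i >= 19:
  Iteration 1: i = 0 -> i = 4
  Iteration 2: i = 4 -> i = 8
  Iteration 3: i = 8 -> i = 12
  Iteration 4: i = 12 -> i = 16
  Iteration 5: i = 16 -> i = 20
Total iterations = ceil(19/4) = 5


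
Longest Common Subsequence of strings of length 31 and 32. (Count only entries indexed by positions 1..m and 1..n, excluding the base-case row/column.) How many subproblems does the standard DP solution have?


DP table indexed by positions in both strings.
First string: 31 positions
Second string: 32 positions
Total = 31 * 32 = 992


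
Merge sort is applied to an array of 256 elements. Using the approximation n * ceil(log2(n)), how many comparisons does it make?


Merge sort divides the array into halves recursively.
Number of levels = ceil(log2(256)) = 8
At each level, approximately n = 256 comparisons are needed for merging.
Total comparisons ~ n * ceil(log2(n)) = 256 * 8 = 2048


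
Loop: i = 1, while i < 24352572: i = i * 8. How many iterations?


i multiplies by 8 each step:
i = 1 -> 8 -> 64 -> 512 -> 4096 -> 32768 -> 262144 -> 2097152 -> 16777216 -> 134217728 (stop)
Iterations = ceil(log_8(24352572)) = 9


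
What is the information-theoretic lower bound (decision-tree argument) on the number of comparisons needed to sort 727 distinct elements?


A binary decision tree of height h has at most 2^h leaves and needs at least n! of them, so h >= ceil(log2(n!)).
727! is far too large to multiply out, so use Stirling's series:
  ln(n!) ~ n ln n - n + (1/2) ln(2 pi n) + 1/(12n)  (error below 1/(360 n^3), negligible here)
  ln(727) = 6.5889265
  n ln n = 727 * 6.5889265 = 4790.1496
  (1/2) ln(2 pi * 727) = (1/2) ln(4567.8757) = 4.2134
  1/(12*727) = 0.0001
  ln(727!) ~ 4790.1496 - 727 + 4.2134 + 0.0001 = 4067.3631
Convert to base 2: log2(727!) = 4067.3631 / ln 2 = 4067.3631 / 0.69314718 = 5867.9646
ceil(5867.9646) = 5868


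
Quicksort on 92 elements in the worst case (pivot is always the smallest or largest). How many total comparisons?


In the worst case, each partition step picks the worst pivot:
  Partition 1: 91 comparisons (n-1 elements to compare)
  Partition 2: 90 comparisons
  Partition 3: 89 comparisons
  Partition 4: 88 comparisons
  Partition 5: 87 comparisons
  ...
  Last partition: 0 comparisons
Total = (n-1) + (n-2) + ... + 1 + 0 = n*(n-1)/2
= 92*91/2 = 4186


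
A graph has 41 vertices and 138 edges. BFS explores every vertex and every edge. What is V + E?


A full BFS traversal dequeues each vertex once and examines each edge once.
Vertex visits: 41
Edge visits: 138
V + E = 41 + 138 = 179


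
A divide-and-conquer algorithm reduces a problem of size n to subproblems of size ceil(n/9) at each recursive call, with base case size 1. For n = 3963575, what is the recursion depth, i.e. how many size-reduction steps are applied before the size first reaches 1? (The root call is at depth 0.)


Each step divides the size by 9 (rounding up); after k steps the size is ceil(n/9^k), which equals 1 exactly when 9^k >= n.
So the depth is the smallest k with 9^k >= 3963575, i.e. ceil(log_9(3963575)).
9^6 = 531441 < 3963575 <= 4782969 = 9^7
Recursion depth = 7


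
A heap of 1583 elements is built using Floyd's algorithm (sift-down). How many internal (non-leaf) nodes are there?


Leaf nodes occupy roughly half the array.
Sift-down is called for each internal node, starting from the last one.
Internal nodes = floor(n/2) = floor(1583/2) = 791


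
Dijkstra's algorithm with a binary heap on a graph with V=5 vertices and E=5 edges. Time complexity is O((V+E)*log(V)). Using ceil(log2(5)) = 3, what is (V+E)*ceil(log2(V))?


Dijkstra with a binary heap: each vertex is extracted once, each edge may relax once.
Each heap operation costs O(log V).
V + E = 5 + 5 = 10
ceil(log2(5)) = 3 (since 2^2 = 4 < 5 <= 8 = 2^3)
Total heap work = (V+E) * ceil(log2(V)) = 10 * 3 = 30


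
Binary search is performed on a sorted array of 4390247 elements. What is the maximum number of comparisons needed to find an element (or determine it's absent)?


Binary search halves the search space each comparison:
  Step 1: search space = 4390247 -> 2195123
  Step 2: search space = 2195123 -> 1097561
  Step 3: search space = 1097561 -> 548780
  Step 4: search space = 548780 -> 274390
  Step 5: search space = 274390 -> 137195
  Step 6: search space = 137195 -> 68597
  Step 7: search space = 68597 -> 34298
  Step 8: search space = 34298 -> 17149
  Step 9: search space = 17149 -> 8574
  Step 10: search space = 8574 -> 4287
  Step 11: search space = 4287 -> 2143
  Step 12: search space = 2143 -> 1071
  Step 13: search space = 1071 -> 535
  Step 14: search space = 535 -> 267
  Step 15: search space = 267 -> 133
  Step 16: search space = 133 -> 66
  Step 17: search space = 66 -> 33
  Step 18: search space = 33 -> 16
  Step 19: search space = 16 -> 8
  Step 20: search space = 8 -> 4
  Step 21: search space = 4 -> 2
  Step 22: search space = 2 -> 1
  Step 23: search space = 1 (final check)
Maximum comparisons = floor(log2(4390247)) + 1 = 22 + 1 = 23


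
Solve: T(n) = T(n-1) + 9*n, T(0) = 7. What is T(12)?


Expanding the recurrence:
T(12) = T(11) + 9*12
       = T(10) + 9*11 + 9*12
       ...
       = T(0) + 9*(1 + 2 + ... + 12)
       = 7 + 9 * 12*13/2
       = 7 + 9 * 78
       = 7 + 702 = 709


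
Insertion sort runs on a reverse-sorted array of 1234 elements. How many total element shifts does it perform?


Sum of shifts = 1 + 2 + 3 + ... + 1233
= 1234 * 1233 / 2
= 1521522 / 2
= 760761


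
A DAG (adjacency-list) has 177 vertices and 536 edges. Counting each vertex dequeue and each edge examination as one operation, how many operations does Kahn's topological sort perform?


V = 177 (vertex processing)
E = 536 (edge processing)
V + E = 177 + 536 = 713


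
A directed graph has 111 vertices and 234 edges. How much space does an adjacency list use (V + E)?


Adjacency list: one list head per vertex + one entry per edge
Vertex heads: 111
Edge entries: 234
Total = 111 + 234 = 345


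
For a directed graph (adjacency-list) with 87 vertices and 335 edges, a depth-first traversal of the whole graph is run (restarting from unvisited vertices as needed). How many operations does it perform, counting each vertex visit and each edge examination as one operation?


A full DFS traversal visits each vertex once and examines each edge once.
V = 87
E = 335
Sum = 87 + 335 = 422


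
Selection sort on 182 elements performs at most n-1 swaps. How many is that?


Each of the 181 passes places one element in its final position.
Pass 1: swap minimum into position 0
Pass 2: swap minimum of remaining into position 1
...
Pass 181: last two elements, one swap
Maximum swaps = 182 - 1 = 181


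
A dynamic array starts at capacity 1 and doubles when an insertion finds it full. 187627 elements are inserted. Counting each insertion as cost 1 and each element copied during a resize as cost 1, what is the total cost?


n = 187627
Insertion costs: 187627
Resizes copy 1, 2, 4, ... up to the largest power of 2 that is <= n-1 = 187626, i.e. 131072.
Copy costs = 1 + 2 + 4 + 8 + 16 + 32 + 64 + 128 + 256 + 512 + 1024 + 2048 + 4096 + 8192 + 16384 + 32768 + 65536 + 131072 = 262143
Total = 187627 + 262143 = 449770


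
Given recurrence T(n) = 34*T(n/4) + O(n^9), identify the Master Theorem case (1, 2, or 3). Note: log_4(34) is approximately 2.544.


Master Theorem parameters: a=34, b=4, c=9
log_b(a) = 2.544
Compare b^c with a: 4^9 = 262144 > 34, so c > log_b(a).
Comparing c=9 vs log_b(a)=2.544:
9 > 2.544 => Case 3
Result: T(n) = O(n^9)
Master Theorem case = 3


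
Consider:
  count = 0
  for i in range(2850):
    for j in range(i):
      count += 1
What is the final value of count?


For each i, the inner loop runs i times:
  i=0: inner runs 0 times
  i=1: inner runs 1 time
  i=2: inner runs 2 times
  i=3: inner runs 3 times
  i=4: inner runs 4 times
  i=5: inner runs 5 times
  i=6: inner runs 6 times
  i=7: inner runs 7 times
  ...
Total = 0 + 1 + 2 + ... + 2849 = 2850*(2850-1)/2 = 4059825


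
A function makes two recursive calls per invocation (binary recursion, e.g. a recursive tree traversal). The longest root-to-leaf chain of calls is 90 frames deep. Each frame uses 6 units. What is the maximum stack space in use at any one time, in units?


Binary recursion: the two calls run one after the other, so only one root-to-leaf chain of frames is on the stack at a time.
Maximum depth (longest chain) = 90 frames
Each frame = 6 units
Max stack space = 90 * 6 = 540


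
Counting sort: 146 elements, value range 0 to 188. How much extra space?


n = 146 (output array)
k = 189 (count array for 189 distinct values)
Extra space = 146 + 189 = 335


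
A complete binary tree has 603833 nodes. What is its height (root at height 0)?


In a complete binary tree, level k holds nodes 2^k .. 2^(k+1)-1 (1-indexed).
Height = floor(log2(n)) = floor(log2(603833)) = 19
Check: 2^19 = 524288 <= 603833 < 1048576 = 2^20


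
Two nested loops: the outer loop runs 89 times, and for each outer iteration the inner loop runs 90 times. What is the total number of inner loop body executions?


Outer loop: 89 iterations
Inner loop: 90 iterations per outer iteration
Total = 89 * 90 = 8010


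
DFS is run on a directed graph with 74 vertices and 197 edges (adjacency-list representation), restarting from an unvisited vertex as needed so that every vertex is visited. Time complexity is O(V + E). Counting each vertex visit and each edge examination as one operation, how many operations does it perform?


A full DFS traversal processes each vertex exactly once (push/pop on stack).
Each directed edge is examined once.
V = 74, E = 197
V + E = 271


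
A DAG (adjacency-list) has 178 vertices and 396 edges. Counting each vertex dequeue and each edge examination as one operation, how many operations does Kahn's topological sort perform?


V = 178 (vertex processing)
E = 396 (edge processing)
V + E = 178 + 396 = 574
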